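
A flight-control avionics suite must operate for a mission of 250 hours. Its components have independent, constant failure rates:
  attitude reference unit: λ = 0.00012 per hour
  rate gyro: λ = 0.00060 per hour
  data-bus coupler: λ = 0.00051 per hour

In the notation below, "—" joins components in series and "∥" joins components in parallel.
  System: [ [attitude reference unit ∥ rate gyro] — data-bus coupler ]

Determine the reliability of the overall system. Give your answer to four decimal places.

R(attitude reference unit) = exp(−0.00012 × 250) = 0.970446
R(rate gyro) = exp(−0.00060 × 250) = 0.860708
R(data-bus coupler) = exp(−0.00051 × 250) = 0.880293
Parallel (attitude reference unit and rate gyro): 1 − (1 − 0.970446)(1 − 0.860708) = 0.995883
Series ([0.995883] and data-bus coupler): 0.995883 × 0.880293 = 0.8767

0.8767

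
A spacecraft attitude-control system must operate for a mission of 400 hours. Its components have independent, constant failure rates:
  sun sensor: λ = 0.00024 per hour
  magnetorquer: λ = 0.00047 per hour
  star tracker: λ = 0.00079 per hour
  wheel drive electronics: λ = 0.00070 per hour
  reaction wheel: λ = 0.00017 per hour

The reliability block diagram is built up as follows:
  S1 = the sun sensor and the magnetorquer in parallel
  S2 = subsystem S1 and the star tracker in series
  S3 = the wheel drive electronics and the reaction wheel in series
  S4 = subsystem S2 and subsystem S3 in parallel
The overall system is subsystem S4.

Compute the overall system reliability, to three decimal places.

R(sun sensor) = exp(−0.00024 × 400) = 0.90846
R(magnetorquer) = exp(−0.00047 × 400) = 0.82861
R(star tracker) = exp(−0.00079 × 400) = 0.72906
R(wheel drive electronics) = exp(−0.00070 × 400) = 0.75578
R(reaction wheel) = exp(−0.00017 × 400) = 0.93426
Parallel (sun sensor and magnetorquer): 1 − (1 − 0.90846)(1 − 0.82861) = 0.98431
Series ([0.98431] and star tracker): 0.98431 × 0.72906 = 0.71762
Series (wheel drive electronics and reaction wheel): 0.75578 × 0.93426 = 0.70610
Parallel ([0.71762] and [0.70610]): 1 − (1 − 0.71762)(1 − 0.70610) = 0.917

0.917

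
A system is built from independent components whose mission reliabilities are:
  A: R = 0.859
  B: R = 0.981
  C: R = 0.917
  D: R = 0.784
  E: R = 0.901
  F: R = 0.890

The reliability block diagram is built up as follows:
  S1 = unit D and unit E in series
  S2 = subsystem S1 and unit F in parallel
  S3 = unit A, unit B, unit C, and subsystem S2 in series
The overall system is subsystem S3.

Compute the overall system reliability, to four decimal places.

Series (D and E): 0.784000 × 0.901000 = 0.706384
Parallel ([0.706384] and F): 1 − (1 − 0.706384)(1 − 0.890000) = 0.967702
Series (A, B, C, and [0.967702]): 0.859000 × 0.981000 × 0.917000 × 0.967702 = 0.7478

0.7478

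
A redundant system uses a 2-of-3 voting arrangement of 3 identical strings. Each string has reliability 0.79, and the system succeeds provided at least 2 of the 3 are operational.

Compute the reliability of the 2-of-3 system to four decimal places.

0.8862

R = Σ_{i=2}^{3} C(3,i) p^i (1−p)^{3−i} with p = 0.79
C(3,2)·0.79^2·0.21^1 = 0.393183
C(3,3)·0.79^3·0.21^0 = 0.493039
Sum = 0.8862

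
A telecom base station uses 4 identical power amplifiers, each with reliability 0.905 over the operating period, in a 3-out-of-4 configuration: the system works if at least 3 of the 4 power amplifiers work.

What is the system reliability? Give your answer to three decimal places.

0.952

R = Σ_{i=3}^{4} C(4,i) p^i (1−p)^{4−i} with p = 0.905
C(4,3)·0.905^3·0.095^1 = 0.28166
C(4,4)·0.905^4·0.095^0 = 0.67080
Sum = 0.952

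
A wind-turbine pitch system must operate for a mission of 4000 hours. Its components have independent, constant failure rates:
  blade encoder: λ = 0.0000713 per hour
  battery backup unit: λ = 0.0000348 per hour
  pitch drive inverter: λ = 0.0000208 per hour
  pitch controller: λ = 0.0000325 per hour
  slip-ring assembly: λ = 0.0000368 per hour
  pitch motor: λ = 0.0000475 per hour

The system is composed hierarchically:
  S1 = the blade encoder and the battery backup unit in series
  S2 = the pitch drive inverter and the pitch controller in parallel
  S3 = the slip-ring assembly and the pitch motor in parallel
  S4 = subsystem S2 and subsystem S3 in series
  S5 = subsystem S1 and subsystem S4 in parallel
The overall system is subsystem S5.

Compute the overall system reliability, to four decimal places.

0.9885

R(blade encoder) = exp(−0.0000713 × 4000) = 0.751864
R(battery backup unit) = exp(−0.0000348 × 4000) = 0.870054
R(pitch drive inverter) = exp(−0.0000208 × 4000) = 0.920167
R(pitch controller) = exp(−0.0000325 × 4000) = 0.878095
R(slip-ring assembly) = exp(−0.0000368 × 4000) = 0.863121
R(pitch motor) = exp(−0.0000475 × 4000) = 0.826959
Series (blade encoder and battery backup unit): 0.751864 × 0.870054 = 0.654162
Parallel (pitch drive inverter and pitch controller): 1 − (1 − 0.920167)(1 − 0.878095) = 0.990268
Parallel (slip-ring assembly and pitch motor): 1 − (1 − 0.863121)(1 − 0.826959) = 0.976314
Series ([0.990268] and [0.976314]): 0.990268 × 0.976314 = 0.966813
Parallel ([0.654162] and [0.966813]): 1 − (1 − 0.654162)(1 − 0.966813) = 0.9885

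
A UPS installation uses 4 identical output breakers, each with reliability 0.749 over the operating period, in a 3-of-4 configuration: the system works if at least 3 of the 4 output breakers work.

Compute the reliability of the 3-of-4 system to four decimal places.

R = Σ_{i=3}^{4} C(4,i) p^i (1−p)^{4−i} with p = 0.749
C(4,3)·0.749^3·0.251^1 = 0.421871
C(4,4)·0.749^4·0.251^0 = 0.314722
Sum = 0.7366

0.7366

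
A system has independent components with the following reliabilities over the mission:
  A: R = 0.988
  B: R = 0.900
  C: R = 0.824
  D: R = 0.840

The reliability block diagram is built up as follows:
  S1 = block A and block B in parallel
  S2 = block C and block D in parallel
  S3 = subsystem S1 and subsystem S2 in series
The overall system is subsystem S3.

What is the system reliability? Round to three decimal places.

Parallel (A and B): 1 − (1 − 0.98800)(1 − 0.90000) = 0.99880
Parallel (C and D): 1 − (1 − 0.82400)(1 − 0.84000) = 0.97184
Series ([0.99880] and [0.97184]): 0.99880 × 0.97184 = 0.971

0.971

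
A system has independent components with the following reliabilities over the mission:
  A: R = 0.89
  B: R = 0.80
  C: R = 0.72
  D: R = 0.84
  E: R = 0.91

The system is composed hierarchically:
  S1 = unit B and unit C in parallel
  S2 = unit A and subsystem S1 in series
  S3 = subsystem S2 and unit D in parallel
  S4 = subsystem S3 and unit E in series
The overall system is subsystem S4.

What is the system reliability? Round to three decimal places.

Parallel (B and C): 1 − (1 − 0.80000)(1 − 0.72000) = 0.94400
Series (A and [0.94400]): 0.89000 × 0.94400 = 0.84016
Parallel ([0.84016] and D): 1 − (1 − 0.84016)(1 − 0.84000) = 0.97443
Series ([0.97443] and E): 0.97443 × 0.91000 = 0.887

0.887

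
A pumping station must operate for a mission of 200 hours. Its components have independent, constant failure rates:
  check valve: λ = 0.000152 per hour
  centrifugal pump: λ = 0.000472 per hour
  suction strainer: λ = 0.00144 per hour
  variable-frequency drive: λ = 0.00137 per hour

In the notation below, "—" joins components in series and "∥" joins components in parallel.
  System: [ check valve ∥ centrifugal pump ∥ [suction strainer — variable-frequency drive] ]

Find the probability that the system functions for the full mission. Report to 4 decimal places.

R(check valve) = exp(−0.000152 × 200) = 0.970057
R(centrifugal pump) = exp(−0.000472 × 200) = 0.909919
R(suction strainer) = exp(−0.00144 × 200) = 0.749762
R(variable-frequency drive) = exp(−0.00137 × 200) = 0.760332
Series (suction strainer and variable-frequency drive): 0.749762 × 0.760332 = 0.570068
Parallel (check valve, centrifugal pump, and [0.570068]): 1 − (1 − 0.970057)(1 − 0.909919)(1 − 0.570068) = 0.9988

0.9988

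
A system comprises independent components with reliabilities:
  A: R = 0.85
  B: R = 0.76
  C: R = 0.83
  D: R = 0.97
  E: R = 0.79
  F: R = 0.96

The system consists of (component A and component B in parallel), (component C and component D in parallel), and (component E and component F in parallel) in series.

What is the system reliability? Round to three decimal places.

Parallel (A and B): 1 − (1 − 0.85000)(1 − 0.76000) = 0.96400
Parallel (C and D): 1 − (1 − 0.83000)(1 − 0.97000) = 0.99490
Parallel (E and F): 1 − (1 − 0.79000)(1 − 0.96000) = 0.99160
Series ([0.96400], [0.99490], and [0.99160]): 0.96400 × 0.99490 × 0.99160 = 0.951

0.951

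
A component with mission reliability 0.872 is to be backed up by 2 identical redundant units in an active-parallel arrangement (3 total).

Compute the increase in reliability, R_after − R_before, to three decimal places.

0.126

R_before = 0.872
R_after = 1 − (1 − 0.872)^3 = 0.998
ΔR = 0.998 − 0.872 = 0.126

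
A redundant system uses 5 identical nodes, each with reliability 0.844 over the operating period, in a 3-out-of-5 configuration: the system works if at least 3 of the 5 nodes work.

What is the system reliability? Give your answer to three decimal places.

R = Σ_{i=3}^{5} C(5,i) p^i (1−p)^{5−i} with p = 0.844
C(5,3)·0.844^3·0.156^2 = 0.14631
C(5,4)·0.844^4·0.156^1 = 0.39579
C(5,5)·0.844^5·0.156^0 = 0.42826
Sum = 0.970

0.970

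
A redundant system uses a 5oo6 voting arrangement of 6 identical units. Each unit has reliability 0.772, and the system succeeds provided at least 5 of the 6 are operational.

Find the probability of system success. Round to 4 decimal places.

0.5868

R = Σ_{i=5}^{6} C(6,i) p^i (1−p)^{6−i} with p = 0.772
C(6,5)·0.772^5·0.228^1 = 0.375122
C(6,6)·0.772^6·0.228^0 = 0.211692
Sum = 0.5868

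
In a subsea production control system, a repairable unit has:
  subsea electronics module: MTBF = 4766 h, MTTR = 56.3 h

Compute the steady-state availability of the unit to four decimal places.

A(subsea electronics module) = MTBF/(MTBF+MTTR) = 4766/(4766+56.3) = 0.9883

0.9883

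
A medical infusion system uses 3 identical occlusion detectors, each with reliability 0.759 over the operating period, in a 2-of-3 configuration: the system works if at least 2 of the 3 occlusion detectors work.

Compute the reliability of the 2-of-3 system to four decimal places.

0.8538

R = Σ_{i=2}^{3} C(3,i) p^i (1−p)^{3−i} with p = 0.759
C(3,2)·0.759^2·0.241^1 = 0.416507
C(3,3)·0.759^3·0.241^0 = 0.437245
Sum = 0.8538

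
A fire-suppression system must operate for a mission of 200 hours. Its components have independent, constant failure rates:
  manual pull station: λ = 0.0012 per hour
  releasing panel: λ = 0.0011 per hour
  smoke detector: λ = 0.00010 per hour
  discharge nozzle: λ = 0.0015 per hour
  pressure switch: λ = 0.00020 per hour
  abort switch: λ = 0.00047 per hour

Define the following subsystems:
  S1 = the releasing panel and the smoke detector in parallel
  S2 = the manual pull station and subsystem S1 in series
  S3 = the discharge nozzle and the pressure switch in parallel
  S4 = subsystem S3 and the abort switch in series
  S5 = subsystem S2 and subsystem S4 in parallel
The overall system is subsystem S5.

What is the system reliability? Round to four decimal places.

0.9786

R(manual pull station) = exp(−0.0012 × 200) = 0.786628
R(releasing panel) = exp(−0.0011 × 200) = 0.802519
R(smoke detector) = exp(−0.00010 × 200) = 0.980199
R(discharge nozzle) = exp(−0.0015 × 200) = 0.740818
R(pressure switch) = exp(−0.00020 × 200) = 0.960789
R(abort switch) = exp(−0.00047 × 200) = 0.910283
Parallel (releasing panel and smoke detector): 1 − (1 − 0.802519)(1 − 0.980199) = 0.996090
Series (manual pull station and [0.996090]): 0.786628 × 0.996090 = 0.783552
Parallel (discharge nozzle and pressure switch): 1 − (1 − 0.740818)(1 − 0.960789) = 0.989837
Series ([0.989837] and abort switch): 0.989837 × 0.910283 = 0.901032
Parallel ([0.783552] and [0.901032]): 1 − (1 − 0.783552)(1 − 0.901032) = 0.9786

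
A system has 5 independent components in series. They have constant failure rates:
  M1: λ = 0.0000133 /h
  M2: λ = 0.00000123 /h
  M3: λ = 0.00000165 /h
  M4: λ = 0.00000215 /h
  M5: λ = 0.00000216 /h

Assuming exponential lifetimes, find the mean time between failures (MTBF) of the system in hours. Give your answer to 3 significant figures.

Series of exponential components: λ_sys = Σ λ_i
λ_sys = 0.0000133 + 0.00000123 + 0.00000165 + 0.00000215 + 0.00000216 = 2.0490e-05 /h
MTBF = 1 / λ_sys = 48800 h

48800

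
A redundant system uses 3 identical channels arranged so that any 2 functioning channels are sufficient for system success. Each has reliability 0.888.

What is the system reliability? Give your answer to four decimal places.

R = Σ_{i=2}^{3} C(3,i) p^i (1−p)^{3−i} with p = 0.888
C(3,2)·0.888^2·0.112^1 = 0.264951
C(3,3)·0.888^3·0.112^0 = 0.700227
Sum = 0.9652

0.9652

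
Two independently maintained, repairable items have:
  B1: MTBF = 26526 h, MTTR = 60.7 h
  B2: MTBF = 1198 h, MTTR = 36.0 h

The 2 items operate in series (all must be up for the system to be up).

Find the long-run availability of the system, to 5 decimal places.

A(B1) = MTBF/(MTBF+MTTR) = 26526/(26526+60.7) = 0.997717
A(B2) = MTBF/(MTBF+MTTR) = 1198/(1198+36.0) = 0.970827
Series availability: 0.997717 × 0.970827 = 0.96861

0.96861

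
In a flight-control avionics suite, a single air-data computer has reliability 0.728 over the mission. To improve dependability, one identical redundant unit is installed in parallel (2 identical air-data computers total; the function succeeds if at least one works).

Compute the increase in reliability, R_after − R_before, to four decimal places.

R_before = 0.728
R_after = 1 − (1 − 0.728)^2 = 0.9260
ΔR = 0.9260 − 0.728 = 0.1980

0.1980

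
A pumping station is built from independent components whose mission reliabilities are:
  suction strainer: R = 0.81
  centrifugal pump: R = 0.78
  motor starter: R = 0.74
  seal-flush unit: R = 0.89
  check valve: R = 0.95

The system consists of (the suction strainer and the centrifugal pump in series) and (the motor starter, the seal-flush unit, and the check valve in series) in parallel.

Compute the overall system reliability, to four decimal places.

Series (suction strainer and centrifugal pump): 0.810000 × 0.780000 = 0.631800
Series (motor starter, seal-flush unit, and check valve): 0.740000 × 0.890000 × 0.950000 = 0.625670
Parallel ([0.631800] and [0.625670]): 1 − (1 − 0.631800)(1 − 0.625670) = 0.8622

0.8622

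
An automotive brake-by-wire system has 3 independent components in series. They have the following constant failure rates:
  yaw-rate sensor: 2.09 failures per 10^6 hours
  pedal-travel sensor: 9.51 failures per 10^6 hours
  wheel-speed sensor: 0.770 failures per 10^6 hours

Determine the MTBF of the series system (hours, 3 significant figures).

80800

Series of exponential components: λ_sys = Σ λ_i
λ_sys = 0.00000209 + 0.00000951 + 0.000000770 = 1.2370e-05 /h
MTBF = 1 / λ_sys = 80800 h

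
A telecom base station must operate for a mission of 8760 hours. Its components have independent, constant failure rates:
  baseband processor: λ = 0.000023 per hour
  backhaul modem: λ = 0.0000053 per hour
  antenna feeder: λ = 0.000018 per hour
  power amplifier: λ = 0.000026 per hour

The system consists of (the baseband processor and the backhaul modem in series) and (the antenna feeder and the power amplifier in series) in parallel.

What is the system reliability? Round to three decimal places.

R(baseband processor) = exp(−0.000023 × 8760) = 0.81752
R(backhaul modem) = exp(−0.0000053 × 8760) = 0.95463
R(antenna feeder) = exp(−0.000018 × 8760) = 0.85412
R(power amplifier) = exp(−0.000026 × 8760) = 0.79632
Series (baseband processor and backhaul modem): 0.81752 × 0.95463 = 0.78043
Series (antenna feeder and power amplifier): 0.85412 × 0.79632 = 0.68015
Parallel ([0.78043] and [0.68015]): 1 − (1 − 0.78043)(1 − 0.68015) = 0.930

0.930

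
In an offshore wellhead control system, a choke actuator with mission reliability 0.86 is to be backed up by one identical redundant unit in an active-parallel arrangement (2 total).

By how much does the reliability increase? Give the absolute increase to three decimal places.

0.120

R_before = 0.86
R_after = 1 − (1 − 0.86)^2 = 0.980
ΔR = 0.980 − 0.86 = 0.120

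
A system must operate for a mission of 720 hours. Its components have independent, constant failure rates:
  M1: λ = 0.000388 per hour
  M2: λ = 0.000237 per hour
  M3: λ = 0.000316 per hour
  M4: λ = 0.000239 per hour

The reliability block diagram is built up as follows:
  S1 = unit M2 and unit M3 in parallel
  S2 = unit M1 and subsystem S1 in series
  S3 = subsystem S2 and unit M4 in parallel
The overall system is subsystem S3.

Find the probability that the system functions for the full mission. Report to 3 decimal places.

R(M1) = exp(−0.000388 × 720) = 0.75627
R(M2) = exp(−0.000237 × 720) = 0.84313
R(M3) = exp(−0.000316 × 720) = 0.79651
R(M4) = exp(−0.000239 × 720) = 0.84191
Parallel (M2 and M3): 1 − (1 − 0.84313)(1 − 0.79651) = 0.96808
Series (M1 and [0.96808]): 0.75627 × 0.96808 = 0.73213
Parallel ([0.73213] and M4): 1 − (1 − 0.73213)(1 − 0.84191) = 0.958

0.958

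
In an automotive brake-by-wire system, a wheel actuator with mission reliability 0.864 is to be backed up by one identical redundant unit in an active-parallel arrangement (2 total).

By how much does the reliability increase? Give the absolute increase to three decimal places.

R_before = 0.864
R_after = 1 − (1 − 0.864)^2 = 0.982
ΔR = 0.982 − 0.864 = 0.118

0.118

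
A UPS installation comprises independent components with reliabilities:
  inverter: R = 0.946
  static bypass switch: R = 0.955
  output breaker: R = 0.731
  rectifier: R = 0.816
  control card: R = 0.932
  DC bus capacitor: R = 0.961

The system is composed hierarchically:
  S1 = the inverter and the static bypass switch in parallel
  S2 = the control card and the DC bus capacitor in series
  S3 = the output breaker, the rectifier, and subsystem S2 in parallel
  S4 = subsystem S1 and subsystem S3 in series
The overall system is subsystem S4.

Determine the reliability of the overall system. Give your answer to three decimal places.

0.992

Parallel (inverter and static bypass switch): 1 − (1 − 0.94600)(1 − 0.95500) = 0.99757
Series (control card and DC bus capacitor): 0.93200 × 0.96100 = 0.89565
Parallel (output breaker, rectifier, and [0.89565]): 1 − (1 − 0.73100)(1 − 0.81600)(1 − 0.89565) = 0.99484
Series ([0.99757] and [0.99484]): 0.99757 × 0.99484 = 0.992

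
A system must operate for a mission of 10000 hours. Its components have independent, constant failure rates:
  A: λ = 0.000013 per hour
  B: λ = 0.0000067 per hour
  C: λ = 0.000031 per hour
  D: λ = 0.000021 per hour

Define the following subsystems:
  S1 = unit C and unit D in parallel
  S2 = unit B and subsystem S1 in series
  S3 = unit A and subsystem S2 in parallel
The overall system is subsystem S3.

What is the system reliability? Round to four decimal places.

0.9863

R(A) = exp(−0.000013 × 10000) = 0.878095
R(B) = exp(−0.0000067 × 10000) = 0.935195
R(C) = exp(−0.000031 × 10000) = 0.733447
R(D) = exp(−0.000021 × 10000) = 0.810584
Parallel (C and D): 1 − (1 − 0.733447)(1 − 0.810584) = 0.949511
Series (B and [0.949511]): 0.935195 × 0.949511 = 0.887978
Parallel (A and [0.887978]): 1 − (1 − 0.878095)(1 − 0.887978) = 0.9863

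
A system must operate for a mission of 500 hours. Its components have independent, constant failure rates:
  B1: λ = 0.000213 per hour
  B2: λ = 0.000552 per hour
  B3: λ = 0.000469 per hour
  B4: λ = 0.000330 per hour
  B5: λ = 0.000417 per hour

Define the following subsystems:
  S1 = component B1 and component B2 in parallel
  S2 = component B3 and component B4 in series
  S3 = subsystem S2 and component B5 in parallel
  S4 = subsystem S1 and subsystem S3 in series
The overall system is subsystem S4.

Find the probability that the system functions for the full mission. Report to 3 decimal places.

R(B1) = exp(−0.000213 × 500) = 0.89898
R(B2) = exp(−0.000552 × 500) = 0.75881
R(B3) = exp(−0.000469 × 500) = 0.79097
R(B4) = exp(−0.000330 × 500) = 0.84789
R(B5) = exp(−0.000417 × 500) = 0.81180
Parallel (B1 and B2): 1 − (1 − 0.89898)(1 − 0.75881) = 0.97563
Series (B3 and B4): 0.79097 × 0.84789 = 0.67066
Parallel ([0.67066] and B5): 1 − (1 − 0.67066)(1 − 0.81180) = 0.93802
Series ([0.97563] and [0.93802]): 0.97563 × 0.93802 = 0.915

0.915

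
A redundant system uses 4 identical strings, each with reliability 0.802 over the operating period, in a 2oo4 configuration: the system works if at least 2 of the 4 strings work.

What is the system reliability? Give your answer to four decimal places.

0.9736

R = Σ_{i=2}^{4} C(4,i) p^i (1−p)^{4−i} with p = 0.802
C(4,2)·0.802^2·0.198^2 = 0.151297
C(4,3)·0.802^3·0.198^1 = 0.408553
C(4,4)·0.802^4·0.198^0 = 0.413711
Sum = 0.9736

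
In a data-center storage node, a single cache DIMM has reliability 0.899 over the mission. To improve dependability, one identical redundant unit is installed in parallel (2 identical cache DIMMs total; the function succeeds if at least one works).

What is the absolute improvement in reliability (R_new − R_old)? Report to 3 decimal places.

0.091

R_before = 0.899
R_after = 1 − (1 − 0.899)^2 = 0.990
ΔR = 0.990 − 0.899 = 0.091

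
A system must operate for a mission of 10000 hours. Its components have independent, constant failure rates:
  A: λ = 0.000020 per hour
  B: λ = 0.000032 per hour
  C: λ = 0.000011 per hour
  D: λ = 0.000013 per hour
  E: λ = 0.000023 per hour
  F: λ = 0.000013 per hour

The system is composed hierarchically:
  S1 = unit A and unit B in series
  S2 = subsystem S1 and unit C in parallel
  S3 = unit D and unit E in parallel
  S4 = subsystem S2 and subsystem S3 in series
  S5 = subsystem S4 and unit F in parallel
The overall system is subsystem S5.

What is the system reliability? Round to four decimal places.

0.9919

R(A) = exp(−0.000020 × 10000) = 0.818731
R(B) = exp(−0.000032 × 10000) = 0.726149
R(C) = exp(−0.000011 × 10000) = 0.895834
R(D) = exp(−0.000013 × 10000) = 0.878095
R(E) = exp(−0.000023 × 10000) = 0.794534
R(F) = exp(−0.000013 × 10000) = 0.878095
Series (A and B): 0.818731 × 0.726149 = 0.594521
Parallel ([0.594521] and C): 1 − (1 − 0.594521)(1 − 0.895834) = 0.957763
Parallel (D and E): 1 − (1 − 0.878095)(1 − 0.794534) = 0.974953
Series ([0.957763] and [0.974953]): 0.957763 × 0.974953 = 0.933774
Parallel ([0.933774] and F): 1 − (1 − 0.933774)(1 − 0.878095) = 0.9919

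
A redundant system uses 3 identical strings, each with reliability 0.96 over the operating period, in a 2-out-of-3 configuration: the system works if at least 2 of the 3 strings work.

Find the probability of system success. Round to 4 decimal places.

0.9953

R = Σ_{i=2}^{3} C(3,i) p^i (1−p)^{3−i} with p = 0.96
C(3,2)·0.96^2·0.04^1 = 0.110592
C(3,3)·0.96^3·0.04^0 = 0.884736
Sum = 0.9953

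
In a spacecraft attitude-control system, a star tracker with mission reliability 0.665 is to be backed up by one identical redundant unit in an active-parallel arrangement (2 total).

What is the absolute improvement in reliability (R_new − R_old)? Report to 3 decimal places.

R_before = 0.665
R_after = 1 − (1 − 0.665)^2 = 0.888
ΔR = 0.888 − 0.665 = 0.223

0.223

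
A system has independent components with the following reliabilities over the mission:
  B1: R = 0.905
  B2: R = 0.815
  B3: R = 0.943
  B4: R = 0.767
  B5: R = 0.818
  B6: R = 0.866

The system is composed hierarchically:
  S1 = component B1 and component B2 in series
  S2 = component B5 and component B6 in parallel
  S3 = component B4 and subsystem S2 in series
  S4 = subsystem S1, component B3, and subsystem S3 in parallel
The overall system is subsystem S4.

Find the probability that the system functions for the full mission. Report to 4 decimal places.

0.9962

Series (B1 and B2): 0.905000 × 0.815000 = 0.737575
Parallel (B5 and B6): 1 − (1 − 0.818000)(1 − 0.866000) = 0.975612
Series (B4 and [0.975612]): 0.767000 × 0.975612 = 0.748294
Parallel ([0.737575], B3, and [0.748294]): 1 − (1 − 0.737575)(1 − 0.943000)(1 − 0.748294) = 0.9962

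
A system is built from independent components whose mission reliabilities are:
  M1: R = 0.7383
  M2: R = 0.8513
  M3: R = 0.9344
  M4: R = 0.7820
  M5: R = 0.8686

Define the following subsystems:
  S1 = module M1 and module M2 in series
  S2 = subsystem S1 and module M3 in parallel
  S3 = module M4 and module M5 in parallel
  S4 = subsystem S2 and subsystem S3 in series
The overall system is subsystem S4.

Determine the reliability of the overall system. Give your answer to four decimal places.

0.9477

Series (M1 and M2): 0.738300 × 0.851300 = 0.628515
Parallel ([0.628515] and M3): 1 − (1 − 0.628515)(1 − 0.934400) = 0.975631
Parallel (M4 and M5): 1 − (1 − 0.782000)(1 − 0.868600) = 0.971355
Series ([0.975631] and [0.971355]): 0.975631 × 0.971355 = 0.9477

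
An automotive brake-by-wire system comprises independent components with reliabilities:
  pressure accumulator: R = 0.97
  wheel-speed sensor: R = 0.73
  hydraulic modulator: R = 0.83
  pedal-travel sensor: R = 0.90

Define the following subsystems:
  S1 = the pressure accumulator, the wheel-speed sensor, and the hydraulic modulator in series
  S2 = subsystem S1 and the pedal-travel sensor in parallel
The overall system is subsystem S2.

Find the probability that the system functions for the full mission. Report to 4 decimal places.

Series (pressure accumulator, wheel-speed sensor, and hydraulic modulator): 0.970000 × 0.730000 × 0.830000 = 0.587723
Parallel ([0.587723] and pedal-travel sensor): 1 − (1 − 0.587723)(1 − 0.900000) = 0.9588

0.9588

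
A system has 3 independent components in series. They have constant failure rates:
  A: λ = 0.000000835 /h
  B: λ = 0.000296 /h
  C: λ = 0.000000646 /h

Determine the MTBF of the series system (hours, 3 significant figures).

Series of exponential components: λ_sys = Σ λ_i
λ_sys = 0.000000835 + 0.000296 + 0.000000646 = 2.9748e-04 /h
MTBF = 1 / λ_sys = 3360 h

3360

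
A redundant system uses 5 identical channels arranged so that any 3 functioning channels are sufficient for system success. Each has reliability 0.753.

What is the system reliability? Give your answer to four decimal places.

R = Σ_{i=3}^{5} C(5,i) p^i (1−p)^{5−i} with p = 0.753
C(5,3)·0.753^3·0.247^2 = 0.260483
C(5,4)·0.753^4·0.247^1 = 0.397052
C(5,5)·0.753^5·0.247^0 = 0.242089
Sum = 0.8996

0.8996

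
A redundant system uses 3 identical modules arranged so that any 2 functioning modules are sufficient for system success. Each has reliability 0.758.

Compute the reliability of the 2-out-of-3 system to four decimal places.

R = Σ_{i=2}^{3} C(3,i) p^i (1−p)^{3−i} with p = 0.758
C(3,2)·0.758^2·0.242^1 = 0.417133
C(3,3)·0.758^3·0.242^0 = 0.435520
Sum = 0.8527

0.8527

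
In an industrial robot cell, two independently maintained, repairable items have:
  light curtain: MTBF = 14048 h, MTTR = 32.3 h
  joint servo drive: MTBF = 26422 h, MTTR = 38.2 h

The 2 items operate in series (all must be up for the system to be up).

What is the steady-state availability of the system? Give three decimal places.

0.996

A(light curtain) = MTBF/(MTBF+MTTR) = 14048/(14048+32.3) = 0.997706
A(joint servo drive) = MTBF/(MTBF+MTTR) = 26422/(26422+38.2) = 0.998556
Series availability: 0.997706 × 0.998556 = 0.996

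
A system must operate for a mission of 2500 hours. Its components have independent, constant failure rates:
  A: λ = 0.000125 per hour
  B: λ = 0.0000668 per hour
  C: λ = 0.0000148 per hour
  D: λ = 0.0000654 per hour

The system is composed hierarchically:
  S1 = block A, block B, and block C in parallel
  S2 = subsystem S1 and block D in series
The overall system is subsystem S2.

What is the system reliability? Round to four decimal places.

R(A) = exp(−0.000125 × 2500) = 0.731616
R(B) = exp(−0.0000668 × 2500) = 0.846200
R(C) = exp(−0.0000148 × 2500) = 0.963676
R(D) = exp(−0.0000654 × 2500) = 0.849166
Parallel (A, B, and C): 1 − (1 − 0.731616)(1 − 0.846200)(1 − 0.963676) = 0.998501
Series ([0.998501] and D): 0.998501 × 0.849166 = 0.8479

0.8479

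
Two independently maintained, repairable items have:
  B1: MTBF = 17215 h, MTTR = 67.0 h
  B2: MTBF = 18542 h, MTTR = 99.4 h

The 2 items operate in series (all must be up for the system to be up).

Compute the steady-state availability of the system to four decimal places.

0.9908

A(B1) = MTBF/(MTBF+MTTR) = 17215/(17215+67.0) = 0.996123
A(B2) = MTBF/(MTBF+MTTR) = 18542/(18542+99.4) = 0.994668
Series availability: 0.996123 × 0.994668 = 0.9908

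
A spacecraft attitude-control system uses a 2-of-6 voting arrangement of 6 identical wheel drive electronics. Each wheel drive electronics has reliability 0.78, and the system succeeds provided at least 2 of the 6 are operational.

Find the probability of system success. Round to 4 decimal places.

R = Σ_{i=2}^{6} C(6,i) p^i (1−p)^{6−i} with p = 0.78
C(6,2)·0.78^2·0.22^4 = 0.021378
C(6,3)·0.78^3·0.22^3 = 0.101061
C(6,4)·0.78^4·0.22^2 = 0.268729
C(6,5)·0.78^5·0.22^1 = 0.381107
C(6,6)·0.78^6·0.22^0 = 0.225200
Sum = 0.9975

0.9975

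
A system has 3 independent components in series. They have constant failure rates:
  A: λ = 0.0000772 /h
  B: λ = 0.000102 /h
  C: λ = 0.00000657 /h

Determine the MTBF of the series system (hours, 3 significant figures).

Series of exponential components: λ_sys = Σ λ_i
λ_sys = 0.0000772 + 0.000102 + 0.00000657 = 1.8577e-04 /h
MTBF = 1 / λ_sys = 5380 h

5380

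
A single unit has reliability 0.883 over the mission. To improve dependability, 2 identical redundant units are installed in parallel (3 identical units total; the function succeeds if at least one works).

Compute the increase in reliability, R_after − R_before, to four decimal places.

0.1154

R_before = 0.883
R_after = 1 − (1 − 0.883)^3 = 0.9984
ΔR = 0.9984 − 0.883 = 0.1154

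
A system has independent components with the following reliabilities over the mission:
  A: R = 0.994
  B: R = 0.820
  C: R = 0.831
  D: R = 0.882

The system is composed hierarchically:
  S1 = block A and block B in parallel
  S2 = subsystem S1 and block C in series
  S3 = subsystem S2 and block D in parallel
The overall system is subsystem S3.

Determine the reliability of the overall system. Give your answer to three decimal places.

Parallel (A and B): 1 − (1 − 0.99400)(1 − 0.82000) = 0.99892
Series ([0.99892] and C): 0.99892 × 0.83100 = 0.83010
Parallel ([0.83010] and D): 1 − (1 − 0.83010)(1 − 0.88200) = 0.980

0.980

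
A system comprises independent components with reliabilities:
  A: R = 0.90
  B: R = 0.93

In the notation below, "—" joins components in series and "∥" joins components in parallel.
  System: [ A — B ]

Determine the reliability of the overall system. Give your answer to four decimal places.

0.8370

Series (A and B): 0.900000 × 0.930000 = 0.8370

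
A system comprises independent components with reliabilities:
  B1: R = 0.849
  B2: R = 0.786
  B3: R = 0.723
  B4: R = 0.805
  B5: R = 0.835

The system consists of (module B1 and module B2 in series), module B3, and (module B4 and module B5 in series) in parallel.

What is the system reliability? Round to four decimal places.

0.9698

Series (B1 and B2): 0.849000 × 0.786000 = 0.667314
Series (B4 and B5): 0.805000 × 0.835000 = 0.672175
Parallel ([0.667314], B3, and [0.672175]): 1 − (1 − 0.667314)(1 − 0.723000)(1 − 0.672175) = 0.9698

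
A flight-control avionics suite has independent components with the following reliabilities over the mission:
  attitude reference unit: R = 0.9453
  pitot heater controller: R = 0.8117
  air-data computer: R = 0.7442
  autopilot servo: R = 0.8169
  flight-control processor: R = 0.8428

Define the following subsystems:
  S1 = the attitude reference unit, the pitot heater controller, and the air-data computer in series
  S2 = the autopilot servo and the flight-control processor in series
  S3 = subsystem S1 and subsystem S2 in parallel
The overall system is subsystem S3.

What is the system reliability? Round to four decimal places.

0.8664

Series (attitude reference unit, pitot heater controller, and air-data computer): 0.945300 × 0.811700 × 0.744200 = 0.571025
Series (autopilot servo and flight-control processor): 0.816900 × 0.842800 = 0.688483
Parallel ([0.571025] and [0.688483]): 1 − (1 − 0.571025)(1 − 0.688483) = 0.8664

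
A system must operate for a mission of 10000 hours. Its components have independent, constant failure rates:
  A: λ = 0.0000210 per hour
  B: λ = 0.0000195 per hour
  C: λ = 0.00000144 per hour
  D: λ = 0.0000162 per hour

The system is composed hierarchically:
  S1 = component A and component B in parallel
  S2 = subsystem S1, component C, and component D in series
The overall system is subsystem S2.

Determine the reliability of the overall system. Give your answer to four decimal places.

R(A) = exp(−0.0000210 × 10000) = 0.810584
R(B) = exp(−0.0000195 × 10000) = 0.822835
R(C) = exp(−0.00000144 × 10000) = 0.985703
R(D) = exp(−0.0000162 × 10000) = 0.850441
Parallel (A and B): 1 − (1 − 0.810584)(1 − 0.822835) = 0.966442
Series ([0.966442], C, and D): 0.966442 × 0.985703 × 0.850441 = 0.8102

0.8102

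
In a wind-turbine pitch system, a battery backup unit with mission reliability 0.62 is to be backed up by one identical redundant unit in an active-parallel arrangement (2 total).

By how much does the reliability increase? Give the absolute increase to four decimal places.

0.2356

R_before = 0.62
R_after = 1 − (1 − 0.62)^2 = 0.8556
ΔR = 0.8556 − 0.62 = 0.2356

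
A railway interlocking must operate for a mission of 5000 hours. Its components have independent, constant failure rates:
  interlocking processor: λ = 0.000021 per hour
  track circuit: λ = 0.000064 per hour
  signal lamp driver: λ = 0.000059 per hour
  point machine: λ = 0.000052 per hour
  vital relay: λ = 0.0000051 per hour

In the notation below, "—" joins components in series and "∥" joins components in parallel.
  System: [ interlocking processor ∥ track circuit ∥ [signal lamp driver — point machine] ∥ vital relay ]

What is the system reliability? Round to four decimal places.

R(interlocking processor) = exp(−0.000021 × 5000) = 0.900325
R(track circuit) = exp(−0.000064 × 5000) = 0.726149
R(signal lamp driver) = exp(−0.000059 × 5000) = 0.744532
R(point machine) = exp(−0.000052 × 5000) = 0.771052
R(vital relay) = exp(−0.0000051 × 5000) = 0.974822
Series (signal lamp driver and point machine): 0.744532 × 0.771052 = 0.574073
Parallel (interlocking processor, track circuit, [0.574073], and vital relay): 1 − (1 − 0.900325)(1 − 0.726149)(1 − 0.574073)(1 − 0.974822) = 0.9997

0.9997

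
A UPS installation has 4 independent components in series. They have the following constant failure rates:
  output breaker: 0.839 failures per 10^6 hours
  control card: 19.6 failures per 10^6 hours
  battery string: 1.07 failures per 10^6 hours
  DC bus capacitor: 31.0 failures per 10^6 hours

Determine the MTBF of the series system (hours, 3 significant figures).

Series of exponential components: λ_sys = Σ λ_i
λ_sys = 0.000000839 + 0.0000196 + 0.00000107 + 0.0000310 = 5.2509e-05 /h
MTBF = 1 / λ_sys = 19000 h

19000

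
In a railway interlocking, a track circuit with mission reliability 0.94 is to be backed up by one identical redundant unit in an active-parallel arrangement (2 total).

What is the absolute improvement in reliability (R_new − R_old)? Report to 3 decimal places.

0.056

R_before = 0.94
R_after = 1 − (1 − 0.94)^2 = 0.996
ΔR = 0.996 − 0.94 = 0.056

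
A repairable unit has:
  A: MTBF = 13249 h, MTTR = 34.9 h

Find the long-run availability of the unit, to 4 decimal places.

0.9974

A(A) = MTBF/(MTBF+MTTR) = 13249/(13249+34.9) = 0.9974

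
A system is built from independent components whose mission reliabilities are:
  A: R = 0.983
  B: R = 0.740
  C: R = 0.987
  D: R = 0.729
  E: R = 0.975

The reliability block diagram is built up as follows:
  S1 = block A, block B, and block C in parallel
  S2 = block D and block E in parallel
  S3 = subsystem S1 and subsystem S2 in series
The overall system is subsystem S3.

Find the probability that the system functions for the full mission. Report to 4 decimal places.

Parallel (A, B, and C): 1 − (1 − 0.983000)(1 − 0.740000)(1 − 0.987000) = 0.999943
Parallel (D and E): 1 − (1 − 0.729000)(1 − 0.975000) = 0.993225
Series ([0.999943] and [0.993225]): 0.999943 × 0.993225 = 0.9932

0.9932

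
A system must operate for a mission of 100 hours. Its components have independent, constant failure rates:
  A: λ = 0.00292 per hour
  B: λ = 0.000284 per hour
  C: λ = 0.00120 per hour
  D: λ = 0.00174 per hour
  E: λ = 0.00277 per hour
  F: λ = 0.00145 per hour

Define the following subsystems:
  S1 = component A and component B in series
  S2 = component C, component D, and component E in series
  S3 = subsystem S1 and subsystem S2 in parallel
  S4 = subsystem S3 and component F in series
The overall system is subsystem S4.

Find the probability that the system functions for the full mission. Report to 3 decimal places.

R(A) = exp(−0.00292 × 100) = 0.74677
R(B) = exp(−0.000284 × 100) = 0.97200
R(C) = exp(−0.00120 × 100) = 0.88692
R(D) = exp(−0.00174 × 100) = 0.84030
R(E) = exp(−0.00277 × 100) = 0.75805
R(F) = exp(−0.00145 × 100) = 0.86502
Series (A and B): 0.74677 × 0.97200 = 0.72586
Series (C, D, and E): 0.88692 × 0.84030 × 0.75805 = 0.56496
Parallel ([0.72586] and [0.56496]): 1 − (1 − 0.72586)(1 − 0.56496) = 0.88074
Series ([0.88074] and F): 0.88074 × 0.86502 = 0.762

0.762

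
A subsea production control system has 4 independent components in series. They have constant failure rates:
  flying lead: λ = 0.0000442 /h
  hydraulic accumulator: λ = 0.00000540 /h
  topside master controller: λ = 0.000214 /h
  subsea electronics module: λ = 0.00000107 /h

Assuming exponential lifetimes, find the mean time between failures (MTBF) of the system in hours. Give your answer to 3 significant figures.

Series of exponential components: λ_sys = Σ λ_i
λ_sys = 0.0000442 + 0.00000540 + 0.000214 + 0.00000107 = 2.6467e-04 /h
MTBF = 1 / λ_sys = 3780 h

3780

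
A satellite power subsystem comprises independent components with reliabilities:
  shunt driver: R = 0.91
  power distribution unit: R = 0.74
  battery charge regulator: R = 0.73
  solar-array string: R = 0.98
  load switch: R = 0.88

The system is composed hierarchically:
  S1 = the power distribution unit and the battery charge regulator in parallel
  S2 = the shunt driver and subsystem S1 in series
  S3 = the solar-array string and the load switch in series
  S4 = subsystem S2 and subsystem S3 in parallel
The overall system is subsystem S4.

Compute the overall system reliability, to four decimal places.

0.9788

Parallel (power distribution unit and battery charge regulator): 1 − (1 − 0.740000)(1 − 0.730000) = 0.929800
Series (shunt driver and [0.929800]): 0.910000 × 0.929800 = 0.846118
Series (solar-array string and load switch): 0.980000 × 0.880000 = 0.862400
Parallel ([0.846118] and [0.862400]): 1 − (1 − 0.846118)(1 − 0.862400) = 0.9788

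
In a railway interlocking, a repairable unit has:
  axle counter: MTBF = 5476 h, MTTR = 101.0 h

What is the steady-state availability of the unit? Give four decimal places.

A(axle counter) = MTBF/(MTBF+MTTR) = 5476/(5476+101.0) = 0.9819

0.9819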